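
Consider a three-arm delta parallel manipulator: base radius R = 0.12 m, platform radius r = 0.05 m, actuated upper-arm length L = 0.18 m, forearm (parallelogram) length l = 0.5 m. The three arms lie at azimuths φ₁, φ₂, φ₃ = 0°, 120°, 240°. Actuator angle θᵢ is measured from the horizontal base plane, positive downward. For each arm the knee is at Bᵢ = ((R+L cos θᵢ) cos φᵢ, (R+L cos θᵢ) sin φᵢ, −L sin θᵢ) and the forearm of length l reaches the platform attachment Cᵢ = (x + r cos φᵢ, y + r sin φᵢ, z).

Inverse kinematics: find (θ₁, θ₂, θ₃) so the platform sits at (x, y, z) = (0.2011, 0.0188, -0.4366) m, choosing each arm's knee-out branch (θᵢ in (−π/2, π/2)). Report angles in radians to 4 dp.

θ₁ = -0.3493, θ₂ = 0.5237, θ₃ = 0.6109

φ1=0.0° → target in arm frame (0.2011, 0.0188)
  A=-0.1311, B=-0.4366, C=(l²−L²−A²−y'²−z²)/(2L)=0.0262
  θ1 = atan2(B,A) + arccos(C/0.4559) = -0.3493
rotate P by −φ2: (-0.0843, -0.1836, -0.4366)
  A=0.1543, B=-0.4366, C=(l²−L²−A²−y'²−z²)/(2L)=-0.0848
  γ=atan2(-0.4366,0.1543)=-1.2311;  ψ=arccos(-0.1830)=1.7549;  θ2=γ+ψ≈0.5237
arm 3 (φ=240.0°): x'=-0.1168, y'=0.1648
  e−x'=0.1868;  (l²−L²−(e−x')²−y'²−z²)/2L = -0.0974
  √(A²+B²)=0.4749;  θ3 = -1.1665+1.7774 ≈ 0.6109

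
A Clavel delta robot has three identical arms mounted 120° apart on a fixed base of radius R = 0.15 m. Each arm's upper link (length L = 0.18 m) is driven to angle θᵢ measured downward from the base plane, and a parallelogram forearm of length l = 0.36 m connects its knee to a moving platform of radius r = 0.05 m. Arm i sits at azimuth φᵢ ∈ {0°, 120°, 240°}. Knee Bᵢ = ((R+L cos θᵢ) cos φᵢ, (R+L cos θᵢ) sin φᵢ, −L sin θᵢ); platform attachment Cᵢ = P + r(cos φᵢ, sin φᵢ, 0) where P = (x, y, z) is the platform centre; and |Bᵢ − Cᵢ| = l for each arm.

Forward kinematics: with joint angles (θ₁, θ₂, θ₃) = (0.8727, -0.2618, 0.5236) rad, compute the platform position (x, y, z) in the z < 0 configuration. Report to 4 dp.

(-0.1050, 0.0846, -0.2779)

arm 1 at φ=0.0°: ρ1 = 0.2157;  centre 1 = (0.2157, 0.0000, -0.1379)
centre 2 = (0.2739·cos120.0°, 0.2739·sin120.0°, 0.0466) = (-0.1369, 0.2372, 0.0466)
φ3=240.0°: virtual centre (-0.1279, -0.2216, -0.0900), radius l
subtract pairs → two planes through P
linear system: -0.7053x+0.4744y = 0.0116−0.3690z; -0.6873x+-0.4432y = 0.0080−0.0958z
det = 0.6386;  x = -0.0140+0.3272z,  y = 0.0036+-0.2913z
quadratic in z: (1.1919)z²+(0.1233)z+(-0.0578)=0, √Δ=0.5392 → z ∈ {-0.2779, 0.1745}; z = -0.2779 (taking z<0)
x = -0.1050, y = 0.0846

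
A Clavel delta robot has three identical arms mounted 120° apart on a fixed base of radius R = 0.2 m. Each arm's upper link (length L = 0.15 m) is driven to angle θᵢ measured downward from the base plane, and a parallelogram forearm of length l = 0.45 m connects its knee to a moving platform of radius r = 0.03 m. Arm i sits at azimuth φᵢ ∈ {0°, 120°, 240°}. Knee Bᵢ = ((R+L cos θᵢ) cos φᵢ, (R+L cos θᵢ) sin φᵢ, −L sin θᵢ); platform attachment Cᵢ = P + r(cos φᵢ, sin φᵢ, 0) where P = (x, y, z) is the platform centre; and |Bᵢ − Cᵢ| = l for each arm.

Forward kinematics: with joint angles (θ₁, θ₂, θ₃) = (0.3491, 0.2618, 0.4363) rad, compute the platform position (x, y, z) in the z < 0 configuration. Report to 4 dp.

O1 = (0.3110·cos0.0°, 0.3110·sin0.0°, -0.0513) = (0.3110, 0.0000, -0.0513)
O2 = (0.3149·cos120.0°, 0.3149·sin120.0°, -0.0388) = (-0.1574, 0.2727, -0.0388)
φ3=240.0°: virtual centre (-0.1530, -0.2650, -0.0634), radius l
eliminate P² terms by subtracting sphere 1 from 2 and 3
linear system: -0.9368x+0.5454y = 0.0013−0.0250z; -0.9279x+-0.5299y = -0.0017−-0.0242z
Cramer: x(z) = 0.0002+0.0001z;  y(z) = 0.0028-0.0457z
quadratic in z: (1.0021)z²+(0.1023)z+(-0.1033)=0, √Δ=0.6516 → z ∈ {-0.3762, 0.2741}; z = -0.3762 (taking z<0)
x = 0.0002, y = 0.0200

(0.0002, 0.0200, -0.3762)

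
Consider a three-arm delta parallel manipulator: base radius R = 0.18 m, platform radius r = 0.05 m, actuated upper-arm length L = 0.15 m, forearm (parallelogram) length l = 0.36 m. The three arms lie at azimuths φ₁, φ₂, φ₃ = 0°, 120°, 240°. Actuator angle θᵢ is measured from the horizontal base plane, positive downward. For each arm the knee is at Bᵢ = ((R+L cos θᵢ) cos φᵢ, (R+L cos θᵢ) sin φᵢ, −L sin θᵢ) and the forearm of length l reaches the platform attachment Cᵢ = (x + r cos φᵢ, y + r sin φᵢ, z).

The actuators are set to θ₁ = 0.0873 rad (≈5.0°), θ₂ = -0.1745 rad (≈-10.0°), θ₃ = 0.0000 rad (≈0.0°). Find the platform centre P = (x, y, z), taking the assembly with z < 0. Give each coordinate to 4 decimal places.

(-0.0137, 0.0114, -0.2218)

φ1=0.0°: virtual centre (0.2794, 0.0000, -0.0131), radius l
φ2=120.0°: virtual centre (-0.1389, 0.2405, 0.0260), radius l
centre 3 = (0.2800·cos240.0°, 0.2800·sin240.0°, 0.0000) = (-0.1400, -0.2425, 0.0000)
eliminate P² terms by subtracting sphere 1 from 2 and 3
plane₁₂: -0.8366x+0.4810y+0.0782z = -0.0004
det = 0.8092;  x = 0.0002+0.0624z,  y = -0.0006+-0.0541z
into |P−centre ₁|² = l²: 1.0068z² + -0.0086z + -0.0514 = 0;  Δ = 0.2073;  z = -0.2218 or 0.2304 → z<0 root = -0.2218
x = -0.0137, y = 0.0114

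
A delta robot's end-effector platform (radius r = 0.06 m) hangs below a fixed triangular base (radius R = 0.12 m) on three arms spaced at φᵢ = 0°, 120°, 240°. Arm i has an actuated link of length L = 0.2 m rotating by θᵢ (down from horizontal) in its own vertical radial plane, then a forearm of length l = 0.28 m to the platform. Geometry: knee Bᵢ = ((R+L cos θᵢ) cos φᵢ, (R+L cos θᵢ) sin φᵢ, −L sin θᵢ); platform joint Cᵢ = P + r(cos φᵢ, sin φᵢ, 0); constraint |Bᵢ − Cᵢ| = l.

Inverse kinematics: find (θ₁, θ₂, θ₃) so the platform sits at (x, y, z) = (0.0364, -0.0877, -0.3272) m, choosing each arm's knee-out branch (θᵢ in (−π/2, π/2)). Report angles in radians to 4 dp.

θ₁ = 0.6982, θ₂ = 1.1346, θ₃ = 0.6110

arm 1 (φ=0.0°): x'=0.0364, y'=-0.0877
  e−x'=0.0236;  (l²−L²−(e−x')²−y'²−z²)/2L = -0.1923
  θ1 = atan2(B,A) + arccos(C/0.3280) = 0.6982
φ2=120.0° → target in arm frame (-0.0942, 0.0123)
  A=0.1542, B=-0.3272, C=(l²−L²−A²−y'²−z²)/(2L)=-0.2314
  γ=atan2(-0.3272,0.1542)=-1.1305;  ψ=arccos(-0.6399)=2.2651;  θ2=γ+ψ≈1.1346
rotate P by −φ3: (0.0578, 0.0754, -0.3272)
  e−x'=0.0022;  (l²−L²−(e−x')²−y'²−z²)/2L = -0.1859
  θ3 = atan2(B,A) + arccos(C/0.3272) = 0.6110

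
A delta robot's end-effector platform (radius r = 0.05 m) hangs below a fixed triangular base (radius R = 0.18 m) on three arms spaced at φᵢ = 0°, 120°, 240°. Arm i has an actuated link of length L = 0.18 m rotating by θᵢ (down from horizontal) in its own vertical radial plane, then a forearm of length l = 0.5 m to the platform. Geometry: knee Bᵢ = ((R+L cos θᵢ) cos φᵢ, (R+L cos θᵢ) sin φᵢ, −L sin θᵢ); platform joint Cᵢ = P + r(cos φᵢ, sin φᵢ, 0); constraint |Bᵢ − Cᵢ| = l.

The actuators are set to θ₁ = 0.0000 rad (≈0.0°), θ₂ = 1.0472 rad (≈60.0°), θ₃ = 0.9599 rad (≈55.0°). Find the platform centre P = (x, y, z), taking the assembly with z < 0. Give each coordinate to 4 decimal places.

φ1=0.0°: virtual centre (0.3100, 0.0000, 0.0000), radius l
φ2=120.0°: virtual centre (-0.1100, 0.1905, -0.1559), radius l
φ3=240.0°: virtual centre (-0.1166, -0.2020, -0.1474), radius l
|S₂|²−|S₁|² = -0.0234;  |S₃|²−|S₁|² = -0.0200
plane₁₂: -0.8400x+0.3811y+-0.3118z = -0.0234
det = 0.6645;  x = 0.0257+-0.3587z,  y = -0.0048+0.0276z
sphere 1 gives Az²+Bz+C=0 with A=1.1294, B=0.2037, C=-0.1691;  B²−4AC=0.8056;  roots -0.4875, 0.3072;  negative root z = -0.4875
x = 0.2005, y = -0.0183

(0.2005, -0.0183, -0.4875)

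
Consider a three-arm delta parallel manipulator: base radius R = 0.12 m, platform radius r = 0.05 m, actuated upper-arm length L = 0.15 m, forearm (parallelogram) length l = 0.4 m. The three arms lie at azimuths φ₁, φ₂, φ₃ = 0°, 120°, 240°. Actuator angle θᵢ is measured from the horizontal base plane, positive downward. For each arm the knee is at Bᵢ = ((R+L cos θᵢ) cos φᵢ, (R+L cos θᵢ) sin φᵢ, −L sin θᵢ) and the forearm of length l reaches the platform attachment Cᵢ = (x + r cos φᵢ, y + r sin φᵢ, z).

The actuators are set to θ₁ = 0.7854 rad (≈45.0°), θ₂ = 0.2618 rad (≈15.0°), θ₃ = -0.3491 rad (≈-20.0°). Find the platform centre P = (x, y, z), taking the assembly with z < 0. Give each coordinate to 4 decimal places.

(-0.1424, -0.0816, -0.3340)

φ1=0.0°: virtual centre (0.1761, 0.0000, -0.1061), radius l
arm 2 at φ=120.0°: e+L cos θ2 = 0.2149;  S2 = (-0.1074, 0.1861, -0.0388)
arm 3 at φ=240.0°: e+L cos θ3 = 0.2110;  S3 = (-0.1055, -0.1827, 0.0513)
|S₂|²−|S₁|² = 0.0054;  |S₃|²−|S₁|² = 0.0049
plane₁₂: -0.5670x+0.3722y+0.1345z = 0.0054
det = 0.4168;  x = -0.0091+0.3990z,  y = 0.0007+0.2465z
sphere 1 gives Az²+Bz+C=0 with A=1.2200, B=0.0647, C=-0.1145;  B²−4AC=0.5627;  roots -0.3340, 0.2809;  negative root z = -0.3340
x = -0.1424, y = -0.0816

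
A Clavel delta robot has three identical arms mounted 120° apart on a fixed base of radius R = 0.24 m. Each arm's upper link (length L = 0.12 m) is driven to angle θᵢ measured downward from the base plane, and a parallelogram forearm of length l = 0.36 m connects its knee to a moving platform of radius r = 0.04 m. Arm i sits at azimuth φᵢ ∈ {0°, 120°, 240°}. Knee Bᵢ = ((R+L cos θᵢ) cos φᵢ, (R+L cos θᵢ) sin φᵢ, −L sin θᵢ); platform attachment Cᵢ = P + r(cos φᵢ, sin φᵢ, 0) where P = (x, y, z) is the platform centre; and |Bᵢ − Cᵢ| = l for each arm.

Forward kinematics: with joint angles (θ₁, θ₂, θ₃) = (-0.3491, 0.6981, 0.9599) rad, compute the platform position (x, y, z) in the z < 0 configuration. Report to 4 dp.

φ1=0.0°: virtual centre (0.3128, 0.0000, 0.0410), radius l
φ2=120.0°: virtual centre (-0.1460, 0.2528, -0.0771), radius l
arm 3 at φ=240.0°: e+L cos θ3 = 0.2688;  O3 = (-0.1344, -0.2328, -0.0983)
eliminate P² terms by subtracting sphere 1 from 2 and 3
plane₁₂: -0.9175x+0.5056y+-0.2364z = -0.0083
Cramer: x(z) = 0.0145-0.2854z;  y(z) = 0.0099-0.0504z
sphere 1 gives Az²+Bz+C=0 with A=1.0840, B=0.0871, C=-0.0389;  B²−4AC=0.1761;  roots -0.2338, 0.1534;  negative root z = -0.2338
x = 0.0812, y = 0.0216

(0.0812, 0.0216, -0.2338)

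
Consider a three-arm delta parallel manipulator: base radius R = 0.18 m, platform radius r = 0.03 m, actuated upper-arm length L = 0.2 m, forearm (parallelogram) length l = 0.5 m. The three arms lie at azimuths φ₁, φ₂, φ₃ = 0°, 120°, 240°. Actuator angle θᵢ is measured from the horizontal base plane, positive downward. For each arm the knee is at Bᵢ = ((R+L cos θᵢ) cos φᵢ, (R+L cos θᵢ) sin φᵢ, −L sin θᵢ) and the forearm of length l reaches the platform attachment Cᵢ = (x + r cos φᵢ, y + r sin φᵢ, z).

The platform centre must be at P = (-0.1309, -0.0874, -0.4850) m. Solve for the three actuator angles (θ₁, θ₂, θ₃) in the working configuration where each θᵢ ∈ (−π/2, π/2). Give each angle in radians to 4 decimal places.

θ₁ = 1.0469, θ₂ = 0.6980, θ₃ = 0.1743

arm 1 (φ=0.0°): x'=-0.1309, y'=-0.0874
  A=0.2809, B=-0.4850, C=(l²−L²−A²−y'²−z²)/(2L)=-0.2794
  γ=atan2(-0.4850,0.2809)=-1.0458;  ψ=arccos(-0.4985)=2.0927;  θ1=γ+ψ≈1.0469
φ2=120.0° → target in arm frame (-0.0102, 0.1571)
  e−x'=0.1602;  (l²−L²−(e−x')²−y'²−z²)/2L = -0.1889
  θ2 = atan2(B,A) + arccos(C/0.5108) = 0.6980
rotate P by −φ3: (0.1411, -0.0697, -0.4850)
  A cos θ + B sin θ = C:  0.0089·cos θ + -0.4850·sin θ = -0.0754
  θ3 = atan2(B,A) + arccos(C/0.4851) = 0.1743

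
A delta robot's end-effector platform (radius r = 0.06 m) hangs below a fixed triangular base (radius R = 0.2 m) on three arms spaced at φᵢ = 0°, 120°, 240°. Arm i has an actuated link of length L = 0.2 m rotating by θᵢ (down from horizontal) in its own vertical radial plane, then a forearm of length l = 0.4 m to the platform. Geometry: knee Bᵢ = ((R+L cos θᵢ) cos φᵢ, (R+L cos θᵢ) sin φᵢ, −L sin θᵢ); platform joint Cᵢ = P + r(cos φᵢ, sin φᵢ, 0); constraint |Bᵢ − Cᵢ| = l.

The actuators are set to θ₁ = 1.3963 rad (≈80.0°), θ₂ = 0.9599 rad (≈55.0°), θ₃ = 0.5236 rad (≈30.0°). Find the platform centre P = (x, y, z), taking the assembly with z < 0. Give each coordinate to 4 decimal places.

arm 1 at φ=0.0°: (R−r)+L cos θ1 = 0.1747;  centre 1 = (0.1747, 0.0000, -0.1970)
arm 2 at φ=120.0°: (R−r)+L cos θ2 = 0.2547;  centre 2 = (-0.1274, 0.2206, -0.1638)
φ3=240.0°: virtual centre (-0.1566, -0.2712, -0.1000), radius l
|centre ₂|²−|centre ₁|² = 0.0224;  |centre ₃|²−|centre ₁|² = 0.0388
[-0.6042 0.4412 0.0663]·P = 0.0224;  [-0.6626 -0.5425 0.1939]·P = 0.0388
det = 0.6201;  x = -0.0472+0.1959z,  y = -0.0138+0.1181z
sphere 1 gives Az²+Bz+C=0 with A=1.0523, B=0.3037, C=-0.0718;  B²−4AC=0.3943;  roots -0.4427, 0.1541;  negative root z = -0.4427
x = -0.1339, y = -0.0661

(-0.1339, -0.0661, -0.4427)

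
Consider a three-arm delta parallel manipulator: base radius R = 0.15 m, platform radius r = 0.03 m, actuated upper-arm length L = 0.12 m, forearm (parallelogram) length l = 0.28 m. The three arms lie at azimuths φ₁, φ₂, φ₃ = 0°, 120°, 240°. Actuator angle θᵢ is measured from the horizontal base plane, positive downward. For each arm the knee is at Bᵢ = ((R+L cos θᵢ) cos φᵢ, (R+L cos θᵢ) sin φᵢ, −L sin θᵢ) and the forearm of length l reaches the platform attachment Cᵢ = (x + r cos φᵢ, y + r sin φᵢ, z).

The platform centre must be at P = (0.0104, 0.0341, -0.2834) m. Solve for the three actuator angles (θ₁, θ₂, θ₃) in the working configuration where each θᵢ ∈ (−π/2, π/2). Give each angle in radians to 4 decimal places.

arm 1 (φ=0.0°): x'=0.0104, y'=0.0341
  A=0.1096, B=-0.2834, C=(l²−L²−A²−y'²−z²)/(2L)=-0.1229
  √(A²+B²)=0.3039;  θ1 = -1.2018+1.9871 ≈ 0.7853
rotate P by −φ2: (0.0243, -0.0261, -0.2834)
  A cos θ + B sin θ = C:  0.0957·cos θ + -0.2834·sin θ = -0.1089
  √(A²+B²)=0.2991;  θ2 = -1.2452+1.9436 ≈ 0.6984
φ3=240.0° → target in arm frame (-0.0347, -0.0080)
  A cos θ + B sin θ = C:  0.1547·cos θ + -0.2834·sin θ = -0.1680
  √(A²+B²)=0.3229;  θ3 = -1.0710+2.1180 ≈ 1.0470

θ₁ = 0.7853, θ₂ = 0.6984, θ₃ = 1.0470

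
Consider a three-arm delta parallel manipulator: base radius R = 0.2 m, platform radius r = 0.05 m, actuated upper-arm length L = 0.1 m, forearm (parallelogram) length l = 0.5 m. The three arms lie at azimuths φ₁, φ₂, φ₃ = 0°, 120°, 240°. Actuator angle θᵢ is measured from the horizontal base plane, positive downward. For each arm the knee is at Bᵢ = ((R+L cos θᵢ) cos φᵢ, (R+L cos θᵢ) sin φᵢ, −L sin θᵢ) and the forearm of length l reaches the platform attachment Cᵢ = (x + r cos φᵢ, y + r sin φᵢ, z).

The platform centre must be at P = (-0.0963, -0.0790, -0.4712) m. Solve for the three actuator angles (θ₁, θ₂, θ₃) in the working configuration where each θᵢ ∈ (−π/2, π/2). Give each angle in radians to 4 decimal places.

θ₁ = 0.9598, θ₂ = 0.6105, θ₃ = -0.0878

φ1=0.0° → target in arm frame (-0.0963, -0.0790)
  e−x'=0.2463;  (l²−L²−(e−x')²−y'²−z²)/2L = -0.2447
  √(A²+B²)=0.5317;  θ1 = -1.0891+2.0490 ≈ 0.9598
arm 2 (φ=120.0°): x'=-0.0203, y'=0.1229
  A=0.1703, B=-0.4712, C=(l²−L²−A²−y'²−z²)/(2L)=-0.1306
  √(A²+B²)=0.5010;  θ2 = -1.2241+1.8346 ≈ 0.6105
φ3=240.0° → target in arm frame (0.1166, -0.0439)
  A=0.0334, B=-0.4712, C=(l²−L²−A²−y'²−z²)/(2L)=0.0746
  θ3 = atan2(B,A) + arccos(C/0.4724) = -0.0878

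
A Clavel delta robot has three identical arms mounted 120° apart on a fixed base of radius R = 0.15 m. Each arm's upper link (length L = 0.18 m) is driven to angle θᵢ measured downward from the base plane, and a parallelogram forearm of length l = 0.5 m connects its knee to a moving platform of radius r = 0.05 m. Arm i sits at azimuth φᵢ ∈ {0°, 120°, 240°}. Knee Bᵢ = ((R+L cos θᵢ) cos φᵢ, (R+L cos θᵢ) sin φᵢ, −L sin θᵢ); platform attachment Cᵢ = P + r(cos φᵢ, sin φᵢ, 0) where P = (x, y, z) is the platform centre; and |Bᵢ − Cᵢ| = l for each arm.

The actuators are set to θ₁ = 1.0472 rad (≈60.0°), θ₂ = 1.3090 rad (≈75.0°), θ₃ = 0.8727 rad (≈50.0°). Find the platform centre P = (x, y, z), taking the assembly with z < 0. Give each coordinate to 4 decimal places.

(0.0132, -0.0939, -0.6140)

S1 = (0.1900·cos0.0°, 0.1900·sin0.0°, -0.1559) = (0.1900, 0.0000, -0.1559)
arm 2 at φ=120.0°: e+L cos θ2 = 0.1466;  S2 = (-0.0733, 0.1269, -0.1739)
φ3=240.0°: virtual centre (-0.1078, -0.1868, -0.1379), radius l
subtract pairs → two planes through P
plane₁₂: -0.5266x+0.2539y+-0.0360z = -0.0087
det = 0.3480;  x = 0.0056+-0.0124z,  y = -0.0226+0.1160z
into |P−S₁|² = l²: 1.0136z² + 0.3111z + -0.1912 = 0;  Δ = 0.8719;  z = -0.6140 or 0.3072 → z<0 root = -0.6140
x = 0.0132, y = -0.0939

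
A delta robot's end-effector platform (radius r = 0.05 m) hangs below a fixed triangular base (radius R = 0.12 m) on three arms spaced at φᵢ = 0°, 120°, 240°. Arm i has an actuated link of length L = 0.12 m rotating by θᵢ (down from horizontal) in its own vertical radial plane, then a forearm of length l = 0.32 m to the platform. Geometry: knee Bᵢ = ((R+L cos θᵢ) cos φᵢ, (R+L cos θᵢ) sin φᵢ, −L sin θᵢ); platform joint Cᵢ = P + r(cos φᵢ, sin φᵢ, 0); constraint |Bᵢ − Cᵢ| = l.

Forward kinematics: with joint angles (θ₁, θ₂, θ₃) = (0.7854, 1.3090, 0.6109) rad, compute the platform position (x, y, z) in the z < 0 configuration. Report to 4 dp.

(0.0315, -0.0981, -0.3634)

O1 = (0.1549·cos0.0°, 0.1549·sin0.0°, -0.0849) = (0.1549, 0.0000, -0.0849)
φ2=120.0°: virtual centre (-0.0505, 0.0875, -0.1159), radius l
φ3=240.0°: virtual centre (-0.0841, -0.1457, -0.0688), radius l
subtract pairs → two planes through P
plane₁₂: -0.4108x+0.1750y+-0.0621z = -0.0075
det = 0.2034;  x = 0.0092+-0.0614z,  y = -0.0215+0.2107z
sphere 1 gives Az²+Bz+C=0 with A=1.0482, B=0.1785, C=-0.0735;  B²−4AC=0.3401;  roots -0.3634, 0.1930;  negative root z = -0.3634
x = 0.0315, y = -0.0981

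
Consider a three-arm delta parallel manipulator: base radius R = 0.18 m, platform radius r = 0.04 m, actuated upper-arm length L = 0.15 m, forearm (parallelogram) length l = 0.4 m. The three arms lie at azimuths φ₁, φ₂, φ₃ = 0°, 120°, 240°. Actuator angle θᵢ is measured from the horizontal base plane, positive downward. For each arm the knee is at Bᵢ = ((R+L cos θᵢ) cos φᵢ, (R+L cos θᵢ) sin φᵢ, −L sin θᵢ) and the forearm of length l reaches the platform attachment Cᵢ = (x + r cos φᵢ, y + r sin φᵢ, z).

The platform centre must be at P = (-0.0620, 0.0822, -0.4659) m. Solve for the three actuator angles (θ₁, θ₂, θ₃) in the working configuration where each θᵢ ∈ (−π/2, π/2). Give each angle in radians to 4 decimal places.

θ₁ = 1.3963, θ₂ = 0.6981, θ₃ = 1.3090

rotate P by −φ1: (-0.0620, 0.0822, -0.4659)
  e−x'=0.2020;  (l²−L²−(e−x')²−y'²−z²)/2L = -0.4237
  θ1 = atan2(B,A) + arccos(C/0.5078) = 1.3963
rotate P by −φ2: (0.1022, 0.0126, -0.4659)
  e−x'=0.0378;  (l²−L²−(e−x')²−y'²−z²)/2L = -0.2705
  √(A²+B²)=0.4674;  θ2 = -1.4898+2.1879 ≈ 0.6981
rotate P by −φ3: (-0.0402, -0.0948, -0.4659)
  A=0.1802, B=-0.4659, C=(l²−L²−A²−y'²−z²)/(2L)=-0.4034
  θ3 = atan2(B,A) + arccos(C/0.4995) = 1.3090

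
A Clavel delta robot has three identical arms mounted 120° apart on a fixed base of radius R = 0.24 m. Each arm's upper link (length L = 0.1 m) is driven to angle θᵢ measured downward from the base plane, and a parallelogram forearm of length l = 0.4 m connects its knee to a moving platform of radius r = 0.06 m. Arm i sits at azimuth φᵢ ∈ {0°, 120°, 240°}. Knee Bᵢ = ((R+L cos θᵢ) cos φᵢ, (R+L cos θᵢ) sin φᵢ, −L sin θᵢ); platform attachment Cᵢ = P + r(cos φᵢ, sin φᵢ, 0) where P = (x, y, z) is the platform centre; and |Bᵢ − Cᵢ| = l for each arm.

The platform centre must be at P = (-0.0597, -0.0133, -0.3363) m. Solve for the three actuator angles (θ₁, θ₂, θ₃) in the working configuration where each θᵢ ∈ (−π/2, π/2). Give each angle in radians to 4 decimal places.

θ₁ = 0.8729, θ₂ = 0.3493, θ₃ = 0.1741

rotate P by −φ1: (-0.0597, -0.0133, -0.3363)
  A cos θ + B sin θ = C:  0.2397·cos θ + -0.3363·sin θ = -0.1037
  θ1 = atan2(B,A) + arccos(C/0.4130) = 0.8729
φ2=120.0° → target in arm frame (0.0183, 0.0584)
  e−x'=0.1617;  (l²−L²−(e−x')²−y'²−z²)/2L = 0.0368
  θ2 = atan2(B,A) + arccos(C/0.3731) = 0.3493
φ3=240.0° → target in arm frame (0.0414, -0.0451)
  A=0.1386, B=-0.3363, C=(l²−L²−A²−y'²−z²)/(2L)=0.0783
  γ=atan2(-0.3363,0.1386)=-1.1798;  ψ=arccos(0.2152)=1.3539;  θ3=γ+ψ≈0.1741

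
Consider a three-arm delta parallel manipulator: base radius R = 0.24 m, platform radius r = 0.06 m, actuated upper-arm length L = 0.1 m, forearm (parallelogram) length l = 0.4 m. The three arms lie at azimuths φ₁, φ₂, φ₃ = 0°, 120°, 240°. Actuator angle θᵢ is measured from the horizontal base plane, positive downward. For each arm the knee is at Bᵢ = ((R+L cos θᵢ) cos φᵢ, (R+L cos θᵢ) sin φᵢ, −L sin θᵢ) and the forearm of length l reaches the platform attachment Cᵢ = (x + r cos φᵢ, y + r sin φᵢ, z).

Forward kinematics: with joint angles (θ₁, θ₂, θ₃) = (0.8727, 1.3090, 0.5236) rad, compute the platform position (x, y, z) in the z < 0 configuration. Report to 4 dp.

φ1=0.0°: virtual centre (0.2443, 0.0000, -0.0766), radius l
arm 2 at φ=120.0°: ρ2 = 0.2059;  S2 = (-0.1029, 0.1783, -0.0966)
φ3=240.0°: virtual centre (-0.1333, -0.2309, -0.0500), radius l
|S₂|²−|S₁|² = -0.0138;  |S₃|²−|S₁|² = 0.0080
[-0.6944 0.3566 -0.0400]·P = -0.0138;  [-0.7552 -0.4618 0.0532]·P = 0.0080
Cramer: x(z) = 0.0060+0.0009z;  y(z) = -0.0272+0.1138z
sphere 1 gives Az²+Bz+C=0 with A=1.0130, B=0.1466, C=-0.0966;  B²−4AC=0.4129;  roots -0.3895, 0.2448;  negative root z = -0.3895
x = 0.0056, y = -0.0715

(0.0056, -0.0715, -0.3895)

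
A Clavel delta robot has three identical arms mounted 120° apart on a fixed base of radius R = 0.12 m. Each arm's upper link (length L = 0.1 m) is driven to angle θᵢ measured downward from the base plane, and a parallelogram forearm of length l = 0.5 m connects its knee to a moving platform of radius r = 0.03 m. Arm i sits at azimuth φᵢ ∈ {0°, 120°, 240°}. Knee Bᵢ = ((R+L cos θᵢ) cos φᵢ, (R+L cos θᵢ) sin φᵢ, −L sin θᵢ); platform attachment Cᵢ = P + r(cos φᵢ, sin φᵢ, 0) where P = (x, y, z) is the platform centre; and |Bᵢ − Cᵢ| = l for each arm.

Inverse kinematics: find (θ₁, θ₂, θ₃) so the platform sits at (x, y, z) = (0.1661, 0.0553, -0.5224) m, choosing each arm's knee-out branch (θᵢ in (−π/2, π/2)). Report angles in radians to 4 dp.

φ1=0.0° → target in arm frame (0.1661, 0.0553)
  e−x'=-0.0761;  (l²−L²−(e−x')²−y'²−z²)/2L = -0.2088
  √(A²+B²)=0.5279;  θ1 = -1.7155+1.9773 ≈ 0.2619
φ2=120.0° → target in arm frame (-0.0352, -0.1715)
  A cos θ + B sin θ = C:  0.1252·cos θ + -0.5224·sin θ = -0.3899
  γ=atan2(-0.5224,0.1252)=-1.3356;  ψ=arccos(-0.7258)=2.3830;  θ2=γ+ψ≈1.0473
φ3=240.0° → target in arm frame (-0.1309, 0.1162)
  e−x'=0.2209;  (l²−L²−(e−x')²−y'²−z²)/2L = -0.4761
  √(A²+B²)=0.5672;  θ3 = -1.1707+2.5669 ≈ 1.3962

θ₁ = 0.2619, θ₂ = 1.0473, θ₃ = 1.3962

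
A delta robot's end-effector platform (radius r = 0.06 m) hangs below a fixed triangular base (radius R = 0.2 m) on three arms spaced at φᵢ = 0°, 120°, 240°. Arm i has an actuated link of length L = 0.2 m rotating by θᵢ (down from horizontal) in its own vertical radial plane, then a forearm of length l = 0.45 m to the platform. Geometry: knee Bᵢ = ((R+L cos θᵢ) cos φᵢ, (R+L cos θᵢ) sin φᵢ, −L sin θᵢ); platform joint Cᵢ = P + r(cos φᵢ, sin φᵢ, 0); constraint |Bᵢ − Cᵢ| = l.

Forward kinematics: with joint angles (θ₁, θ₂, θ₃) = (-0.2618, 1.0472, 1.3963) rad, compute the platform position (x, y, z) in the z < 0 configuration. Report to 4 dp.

O1 = (0.3332·cos0.0°, 0.3332·sin0.0°, 0.0518) = (0.3332, 0.0000, 0.0518)
φ2=120.0°: virtual centre (-0.1200, 0.2078, -0.1732), radius l
arm 3 at φ=240.0°: e+L cos θ3 = 0.1747;  O3 = (-0.0874, -0.1513, -0.1970)
|O₂|²−|O₁|² = -0.0261;  |O₃|²−|O₁|² = -0.0444
[-0.9064 0.4157 -0.4499]·P = -0.0261;  [-0.8411 -0.3026 -0.4975]·P = -0.0444
Cramer: x(z) = 0.0422-0.5497z;  y(z) = 0.0293-0.1161z
quadratic in z: (1.3156)z²+(0.2095)z+(-0.1143)=0, √Δ=0.8034 → z ∈ {-0.3850, 0.2257}; z = -0.3850 (taking z<0)
x = 0.2538, y = 0.0740

(0.2538, 0.0740, -0.3850)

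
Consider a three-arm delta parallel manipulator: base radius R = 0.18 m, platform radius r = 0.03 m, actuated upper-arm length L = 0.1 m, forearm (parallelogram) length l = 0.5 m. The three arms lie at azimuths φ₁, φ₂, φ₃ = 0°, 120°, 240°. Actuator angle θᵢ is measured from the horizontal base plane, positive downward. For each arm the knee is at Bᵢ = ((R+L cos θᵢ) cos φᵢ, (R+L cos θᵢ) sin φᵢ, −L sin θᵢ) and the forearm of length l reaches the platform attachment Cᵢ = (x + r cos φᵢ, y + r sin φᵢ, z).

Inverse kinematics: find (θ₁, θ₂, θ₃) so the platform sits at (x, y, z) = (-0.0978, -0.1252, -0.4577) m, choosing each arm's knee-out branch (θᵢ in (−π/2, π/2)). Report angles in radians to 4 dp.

φ1=0.0° → target in arm frame (-0.0978, -0.1252)
  A=0.2478, B=-0.4577, C=(l²−L²−A²−y'²−z²)/(2L)=-0.2328
  θ1 = atan2(B,A) + arccos(C/0.5205) = 0.9600
rotate P by −φ2: (-0.0595, 0.1473, -0.4577)
  A cos θ + B sin θ = C:  0.2095·cos θ + -0.4577·sin θ = -0.1754
  √(A²+B²)=0.5034;  θ2 = -1.1415+1.9268 ≈ 0.7853
arm 3 (φ=240.0°): x'=0.1573, y'=-0.0221
  e−x'=-0.0073;  (l²−L²−(e−x')²−y'²−z²)/2L = 0.1498
  θ3 = atan2(B,A) + arccos(C/0.4578) = -0.3495

θ₁ = 0.9600, θ₂ = 0.7853, θ₃ = -0.3495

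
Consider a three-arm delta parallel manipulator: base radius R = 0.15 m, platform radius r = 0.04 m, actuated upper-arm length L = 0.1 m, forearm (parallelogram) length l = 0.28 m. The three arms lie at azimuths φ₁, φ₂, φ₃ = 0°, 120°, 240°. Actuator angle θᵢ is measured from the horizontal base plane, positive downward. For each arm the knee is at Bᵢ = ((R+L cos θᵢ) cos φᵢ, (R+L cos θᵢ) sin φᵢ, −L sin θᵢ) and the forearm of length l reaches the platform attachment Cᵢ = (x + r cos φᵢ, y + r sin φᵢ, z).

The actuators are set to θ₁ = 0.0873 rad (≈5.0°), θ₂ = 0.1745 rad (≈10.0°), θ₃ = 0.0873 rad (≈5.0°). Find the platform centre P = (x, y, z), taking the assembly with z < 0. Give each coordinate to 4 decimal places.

φ1=0.0°: virtual centre (0.2096, 0.0000, -0.0087), radius l
φ2=120.0°: virtual centre (-0.1042, 0.1806, -0.0174), radius l
arm 3 at φ=240.0°: ρ3 = 0.2096;  O3 = (-0.1048, -0.1815, -0.0087)
subtract pairs → two planes through P
linear system: -0.6277x+0.3611y = -0.0003−-0.0173z; -0.6289x+-0.3631y = 0.0000−0.0000z
Cramer: x(z) = 0.0002-0.0138z;  y(z) = -0.0003+0.0239z
into |P−O₁|² = l²: 1.0008z² + 0.0232z + -0.0345 = 0;  Δ = 0.1385;  z = -0.1975 or 0.1744 → z<0 root = -0.1975
x = 0.0029, y = -0.0051

(0.0029, -0.0051, -0.1975)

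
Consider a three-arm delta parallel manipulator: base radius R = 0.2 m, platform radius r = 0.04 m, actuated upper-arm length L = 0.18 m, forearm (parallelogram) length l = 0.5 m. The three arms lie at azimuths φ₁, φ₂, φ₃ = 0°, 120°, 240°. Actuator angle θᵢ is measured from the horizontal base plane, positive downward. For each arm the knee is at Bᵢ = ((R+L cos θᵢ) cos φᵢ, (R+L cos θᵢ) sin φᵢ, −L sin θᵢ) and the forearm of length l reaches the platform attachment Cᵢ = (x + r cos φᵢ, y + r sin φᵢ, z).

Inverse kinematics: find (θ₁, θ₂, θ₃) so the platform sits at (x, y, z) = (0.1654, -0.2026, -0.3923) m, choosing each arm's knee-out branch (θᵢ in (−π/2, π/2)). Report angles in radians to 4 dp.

φ1=0.0° → target in arm frame (0.1654, -0.2026)
  e−x'=-0.0054;  (l²−L²−(e−x')²−y'²−z²)/2L = 0.0628
  γ=atan2(-0.3923,-0.0054)=-1.5846;  ψ=arccos(0.1602)=1.4099;  θ1=γ+ψ≈-0.1746
rotate P by −φ2: (-0.2582, -0.0419, -0.3923)
  A=0.4182, B=-0.3923, C=(l²−L²−A²−y'²−z²)/(2L)=-0.3136
  √(A²+B²)=0.5734;  θ2 = -0.7535+2.1496 ≈ 1.3961
arm 3 (φ=240.0°): x'=0.0928, y'=0.2445
  A=0.0672, B=-0.3923, C=(l²−L²−A²−y'²−z²)/(2L)=-0.0017
  √(A²+B²)=0.3980;  θ3 = -1.4010+1.5751 ≈ 0.1741

θ₁ = -0.1746, θ₂ = 1.3961, θ₃ = 0.1741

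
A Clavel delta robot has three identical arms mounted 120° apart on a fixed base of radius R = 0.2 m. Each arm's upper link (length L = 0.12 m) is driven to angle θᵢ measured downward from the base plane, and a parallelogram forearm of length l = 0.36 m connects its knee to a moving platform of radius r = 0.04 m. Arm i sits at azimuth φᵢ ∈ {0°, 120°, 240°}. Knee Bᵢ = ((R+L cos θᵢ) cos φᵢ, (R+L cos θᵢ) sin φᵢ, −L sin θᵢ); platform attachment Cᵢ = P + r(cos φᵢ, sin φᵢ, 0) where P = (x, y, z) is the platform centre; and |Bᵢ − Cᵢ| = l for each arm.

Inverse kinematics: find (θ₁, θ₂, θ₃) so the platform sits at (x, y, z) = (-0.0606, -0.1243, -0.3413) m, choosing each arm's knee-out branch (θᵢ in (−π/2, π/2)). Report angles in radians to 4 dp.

φ1=0.0° → target in arm frame (-0.0606, -0.1243)
  e−x'=0.2206;  (l²−L²−(e−x')²−y'²−z²)/2L = -0.2725
  √(A²+B²)=0.4064;  θ1 = -0.9970+2.3057 ≈ 1.3088
rotate P by −φ2: (-0.0773, 0.1146, -0.3413)
  A cos θ + B sin θ = C:  0.2373·cos θ + -0.3413·sin θ = -0.2948
  γ=atan2(-0.3413,0.2373)=-0.9632;  ψ=arccos(-0.7092)=2.3592;  θ2=γ+ψ≈1.3960
arm 3 (φ=240.0°): x'=0.1379, y'=0.0097
  e−x'=0.0221;  (l²−L²−(e−x')²−y'²−z²)/2L = -0.0078
  √(A²+B²)=0.3420;  θ3 = -1.5063+1.5935 ≈ 0.0873

θ₁ = 1.3088, θ₂ = 1.3960, θ₃ = 0.0873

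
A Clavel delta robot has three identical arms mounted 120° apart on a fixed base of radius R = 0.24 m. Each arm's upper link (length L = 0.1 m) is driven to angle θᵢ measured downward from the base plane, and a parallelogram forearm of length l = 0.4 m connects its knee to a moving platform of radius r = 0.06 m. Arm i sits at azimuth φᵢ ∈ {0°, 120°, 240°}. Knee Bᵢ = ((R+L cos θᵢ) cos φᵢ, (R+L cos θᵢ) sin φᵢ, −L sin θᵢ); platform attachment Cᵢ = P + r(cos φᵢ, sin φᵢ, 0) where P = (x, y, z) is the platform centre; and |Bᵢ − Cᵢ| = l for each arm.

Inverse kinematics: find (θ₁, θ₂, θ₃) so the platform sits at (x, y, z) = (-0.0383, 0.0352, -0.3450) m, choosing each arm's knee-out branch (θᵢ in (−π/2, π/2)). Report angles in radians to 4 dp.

θ₁ = 0.7854, θ₂ = 0.1740, θ₃ = 0.6106

φ1=0.0° → target in arm frame (-0.0383, 0.0352)
  A cos θ + B sin θ = C:  0.2183·cos θ + -0.3450·sin θ = -0.0896
  θ1 = atan2(B,A) + arccos(C/0.4083) = 0.7854
φ2=120.0° → target in arm frame (0.0496, 0.0156)
  A cos θ + B sin θ = C:  0.1304·cos θ + -0.3450·sin θ = 0.0687
  θ2 = atan2(B,A) + arccos(C/0.3688) = 0.1740
rotate P by −φ3: (-0.0113, -0.0508, -0.3450)
  A=0.1913, B=-0.3450, C=(l²−L²−A²−y'²−z²)/(2L)=-0.0411
  θ3 = atan2(B,A) + arccos(C/0.3945) = 0.6106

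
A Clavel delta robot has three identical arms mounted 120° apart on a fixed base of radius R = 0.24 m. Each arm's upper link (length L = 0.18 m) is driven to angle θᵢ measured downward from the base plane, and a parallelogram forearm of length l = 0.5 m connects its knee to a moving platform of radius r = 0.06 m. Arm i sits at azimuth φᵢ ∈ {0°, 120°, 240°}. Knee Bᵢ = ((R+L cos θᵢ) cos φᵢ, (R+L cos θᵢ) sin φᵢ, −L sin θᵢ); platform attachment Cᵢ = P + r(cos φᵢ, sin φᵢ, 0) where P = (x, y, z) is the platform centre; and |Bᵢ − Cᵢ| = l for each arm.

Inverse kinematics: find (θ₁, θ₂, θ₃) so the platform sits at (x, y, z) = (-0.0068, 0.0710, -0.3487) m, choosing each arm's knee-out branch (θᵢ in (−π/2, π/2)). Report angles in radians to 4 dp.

rotate P by −φ1: (-0.0068, 0.0710, -0.3487)
  A cos θ + B sin θ = C:  0.1868·cos θ + -0.3487·sin θ = 0.1558
  γ=atan2(-0.3487,0.1868)=-1.0790;  ψ=arccos(0.3937)=1.1661;  θ1=γ+ψ≈0.0871
rotate P by −φ2: (0.0649, -0.0296, -0.3487)
  A=0.1151, B=-0.3487, C=(l²−L²−A²−y'²−z²)/(2L)=0.2274
  θ2 = atan2(B,A) + arccos(C/0.3672) = -0.3491
φ3=240.0° → target in arm frame (-0.0581, -0.0414)
  A=0.2381, B=-0.3487, C=(l²−L²−A²−y'²−z²)/(2L)=0.1045
  θ3 = atan2(B,A) + arccos(C/0.4222) = 0.3491

θ₁ = 0.0871, θ₂ = -0.3491, θ₃ = 0.3491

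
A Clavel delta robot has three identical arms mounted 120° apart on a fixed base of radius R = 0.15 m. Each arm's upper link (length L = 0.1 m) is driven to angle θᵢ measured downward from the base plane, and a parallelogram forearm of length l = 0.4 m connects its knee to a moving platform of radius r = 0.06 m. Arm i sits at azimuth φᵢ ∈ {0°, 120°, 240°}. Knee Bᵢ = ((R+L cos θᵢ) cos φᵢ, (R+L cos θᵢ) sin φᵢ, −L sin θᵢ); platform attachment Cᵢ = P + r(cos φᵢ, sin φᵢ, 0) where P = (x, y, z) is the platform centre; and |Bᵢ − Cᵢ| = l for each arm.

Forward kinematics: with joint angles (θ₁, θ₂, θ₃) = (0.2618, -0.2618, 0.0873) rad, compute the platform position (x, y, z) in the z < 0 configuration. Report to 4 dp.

(-0.0437, 0.0366, -0.3509)

arm 1 at φ=0.0°: e+L cos θ1 = 0.1866;  S1 = (0.1866, 0.0000, -0.0259)
S2 = (0.1866·cos120.0°, 0.1866·sin120.0°, 0.0259) = (-0.0933, 0.1616, 0.0259)
φ3=240.0°: virtual centre (-0.0948, -0.1642, -0.0087), radius l
subtract pairs → two planes through P
linear system: -0.5598x+0.3232y = 0.0000−0.1035z; -0.5628x+-0.3284y = 0.0005−0.0343z
Cramer: x(z) = -0.0005+0.1233z;  y(z) = -0.0008-0.1068z
quadratic in z: (1.0266)z²+(0.0058)z+(-0.1243)=0, √Δ=0.7146 → z ∈ {-0.3509, 0.3452}; z = -0.3509 (taking z<0)
x = -0.0437, y = 0.0366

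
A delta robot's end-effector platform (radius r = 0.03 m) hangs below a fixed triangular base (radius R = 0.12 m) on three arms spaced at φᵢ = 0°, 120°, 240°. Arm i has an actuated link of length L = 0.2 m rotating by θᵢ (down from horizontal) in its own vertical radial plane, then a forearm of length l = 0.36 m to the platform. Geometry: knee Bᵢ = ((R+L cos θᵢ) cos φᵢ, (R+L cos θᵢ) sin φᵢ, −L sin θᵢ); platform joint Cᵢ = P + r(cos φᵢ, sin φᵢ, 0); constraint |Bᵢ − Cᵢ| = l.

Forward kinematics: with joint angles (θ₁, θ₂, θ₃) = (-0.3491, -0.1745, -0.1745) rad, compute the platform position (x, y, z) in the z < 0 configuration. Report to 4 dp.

(0.0120, 0.0000, -0.1742)

centre 1 = (0.2779·cos0.0°, 0.2779·sin0.0°, 0.0684) = (0.2779, 0.0000, 0.0684)
φ2=120.0°: virtual centre (-0.1435, 0.2485, 0.0347), radius l
φ3=240.0°: virtual centre (-0.1435, -0.2485, 0.0347), radius l
subtract pairs → two planes through P
[-0.8428 0.4970 -0.0674]·P = 0.0016;  [-0.8428 -0.4970 -0.0674]·P = 0.0016
det = 0.8378;  x = -0.0019+-0.0799z,  y = 0.0000+0.0000z
quadratic in z: (1.0064)z²+(-0.0921)z+(-0.0466)=0, √Δ=0.4428 → z ∈ {-0.1742, 0.2657}; z = -0.1742 (taking z<0)
x = 0.0120, y = 0.0000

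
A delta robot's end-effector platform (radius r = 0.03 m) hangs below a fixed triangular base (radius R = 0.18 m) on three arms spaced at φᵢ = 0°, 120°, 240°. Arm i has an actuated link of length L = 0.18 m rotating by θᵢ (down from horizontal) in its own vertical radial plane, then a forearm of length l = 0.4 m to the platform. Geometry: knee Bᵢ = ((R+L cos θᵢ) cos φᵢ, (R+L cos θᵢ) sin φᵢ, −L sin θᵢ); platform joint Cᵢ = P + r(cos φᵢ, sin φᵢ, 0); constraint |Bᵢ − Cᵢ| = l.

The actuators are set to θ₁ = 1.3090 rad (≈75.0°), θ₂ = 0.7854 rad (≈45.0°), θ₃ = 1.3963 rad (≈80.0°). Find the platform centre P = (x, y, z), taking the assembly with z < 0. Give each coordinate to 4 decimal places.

(-0.0370, 0.0929, -0.4850)

centre 1 = (0.1966·cos0.0°, 0.1966·sin0.0°, -0.1739) = (0.1966, 0.0000, -0.1739)
arm 2 at φ=120.0°: (R−r)+L cos θ2 = 0.2773;  centre 2 = (-0.1386, 0.2401, -0.1273)
arm 3 at φ=240.0°: (R−r)+L cos θ3 = 0.1813;  centre 3 = (-0.0906, -0.1570, -0.1773)
eliminate P² terms by subtracting sphere 1 from 2 and 3
[-0.6705 0.4803 0.0932]·P = 0.0242;  [-0.5744 -0.3139 -0.0068]·P = -0.0046
Cramer: x(z) = -0.0111+0.0534z;  y(z) = 0.0349-0.1194z
into |P−centre ₁|² = l²: 1.0171z² + 0.3172z + -0.0854 = 0;  Δ = 0.4482;  z = -0.4850 or 0.1732 → z<0 root = -0.4850
x = -0.0370, y = 0.0929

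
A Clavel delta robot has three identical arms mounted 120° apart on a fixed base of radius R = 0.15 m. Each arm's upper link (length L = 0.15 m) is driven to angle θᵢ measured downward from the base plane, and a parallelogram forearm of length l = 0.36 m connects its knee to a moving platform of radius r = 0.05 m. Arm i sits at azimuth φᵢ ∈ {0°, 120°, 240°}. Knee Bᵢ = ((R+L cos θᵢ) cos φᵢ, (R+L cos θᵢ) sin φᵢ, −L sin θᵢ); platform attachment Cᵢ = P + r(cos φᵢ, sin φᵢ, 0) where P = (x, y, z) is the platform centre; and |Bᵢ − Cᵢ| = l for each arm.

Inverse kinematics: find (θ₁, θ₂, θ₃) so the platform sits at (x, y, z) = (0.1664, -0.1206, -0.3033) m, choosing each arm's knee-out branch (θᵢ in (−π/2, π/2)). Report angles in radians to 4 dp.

rotate P by −φ1: (0.1664, -0.1206, -0.3033)
  e−x'=-0.0664;  (l²−L²−(e−x')²−y'²−z²)/2L = -0.0128
  θ1 = atan2(B,A) + arccos(C/0.3105) = -0.1742
rotate P by −φ2: (-0.1876, -0.0838, -0.3033)
  e−x'=0.2876;  (l²−L²−(e−x')²−y'²−z²)/2L = -0.2488
  γ=atan2(-0.3033,0.2876)=-0.8119;  ψ=arccos(-0.5953)=2.2084;  θ2=γ+ψ≈1.3966
rotate P by −φ3: (0.0212, 0.2044, -0.3033)
  A=0.0788, B=-0.3033, C=(l²−L²−A²−y'²−z²)/(2L)=-0.1096
  √(A²+B²)=0.3134;  θ3 = -1.3167+1.9281 ≈ 0.6113

θ₁ = -0.1742, θ₂ = 1.3966, θ₃ = 0.6113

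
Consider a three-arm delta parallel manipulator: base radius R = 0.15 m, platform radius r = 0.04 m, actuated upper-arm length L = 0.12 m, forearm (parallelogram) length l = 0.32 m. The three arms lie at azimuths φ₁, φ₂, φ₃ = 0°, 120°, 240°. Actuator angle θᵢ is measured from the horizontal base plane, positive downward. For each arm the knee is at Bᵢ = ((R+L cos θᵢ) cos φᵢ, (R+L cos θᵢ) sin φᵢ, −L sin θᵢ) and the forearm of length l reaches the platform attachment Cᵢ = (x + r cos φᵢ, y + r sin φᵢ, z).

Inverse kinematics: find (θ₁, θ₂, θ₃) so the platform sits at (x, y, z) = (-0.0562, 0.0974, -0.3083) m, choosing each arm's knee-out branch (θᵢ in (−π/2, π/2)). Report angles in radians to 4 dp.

θ₁ = 1.0475, θ₂ = 0.0875, θ₃ = 1.0478

φ1=0.0° → target in arm frame (-0.0562, 0.0974)
  e−x'=0.1662;  (l²−L²−(e−x')²−y'²−z²)/2L = -0.1840
  θ1 = atan2(B,A) + arccos(C/0.3502) = 1.0475
arm 2 (φ=120.0°): x'=0.1125, y'=0.0000
  e−x'=-0.0025;  (l²−L²−(e−x')²−y'²−z²)/2L = -0.0294
  γ=atan2(-0.3083,-0.0025)=-1.5787;  ψ=arccos(-0.0953)=1.6663;  θ2=γ+ψ≈0.0875
φ3=240.0° → target in arm frame (-0.0563, -0.0974)
  A cos θ + B sin θ = C:  0.1663·cos θ + -0.3083·sin θ = -0.1840
  γ=atan2(-0.3083,0.1663)=-1.0762;  ψ=arccos(-0.5254)=2.1240;  θ3=γ+ψ≈1.0478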